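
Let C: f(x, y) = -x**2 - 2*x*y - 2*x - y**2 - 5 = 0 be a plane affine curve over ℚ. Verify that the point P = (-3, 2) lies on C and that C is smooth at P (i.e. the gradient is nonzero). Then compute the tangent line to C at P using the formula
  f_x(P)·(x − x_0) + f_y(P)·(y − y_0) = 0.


Tangent line at P: 2*y - 4 = 0.

Step 1: f(-3, 2) = 0, so P lies on C.
Step 2: partial derivatives
  f_x(x, y) = -2*x - 2*y - 2, f_y(x, y) = -2*x - 2*y.
  f_x(P) = 0, f_y(P) = 2 (gradient nonzero, so P is smooth).
Step 3: tangent line at P: 0·(x − -3) + 2·(y − 2) = 0.
Expanding: 2*y - 4 = 0.


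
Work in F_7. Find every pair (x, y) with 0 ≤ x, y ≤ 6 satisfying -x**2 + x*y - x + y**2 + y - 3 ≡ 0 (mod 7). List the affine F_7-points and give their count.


Affine F_7-points: {(5, 4)}; count = 1.

For each of the 49 pairs (x, y) ∈ F_7², evaluate f(x, y) mod 7. Record the zeros.
  x = 0: [0↦4, 1↦6, 2↦3, 3↦2, 4↦3, 5↦6, 6↦4]  zeros at y ∈ ∅
  x = 1: [0↦2, 1↦5, 2↦3, 3↦3, 4↦5, 5↦2, 6↦1]  zeros at y ∈ ∅
  x = 2: [0↦5, 1↦2, 2↦1, 3↦2, 4↦5, 5↦3, 6↦3]  zeros at y ∈ ∅
  x = 3: [0↦6, 1↦4, 2↦4, 3↦6, 4↦3, 5↦2, 6↦3]  zeros at y ∈ ∅
  x = 4: [0↦5, 1↦4, 2↦5, 3↦1, 4↦6, 5↦6, 6↦1]  zeros at y ∈ ∅
  x = 5: [0↦2, 1↦2, 2↦4, 3↦1, 4↦0, 5↦1, 6↦4]  zeros at y ∈ {4}
  x = 6: [0↦4, 1↦5, 2↦1, 3↦6, 4↦6, 5↦1, 6↦5]  zeros at y ∈ ∅
Collecting zeros: affine points = {(5, 4)}.
Total count |C(F_7)_aff| = 1.


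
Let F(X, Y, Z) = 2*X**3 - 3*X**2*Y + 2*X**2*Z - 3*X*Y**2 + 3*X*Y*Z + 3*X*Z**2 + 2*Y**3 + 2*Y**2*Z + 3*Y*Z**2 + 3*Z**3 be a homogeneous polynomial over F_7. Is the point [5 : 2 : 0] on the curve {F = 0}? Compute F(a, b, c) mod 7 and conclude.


F(5,2,0) ≡ 0 (mod 7); P is on the curve.

Evaluate F(5, 2, 0) term-by-term (mod 7).
  2*X**3 ↦ 2·125·1·1 = 250
  -3*X**2*Y ↦ -3·25·2·1 = -150
  2*X**2*Z ↦ 2·25·1·0 = 0
  -3*X*Y**2 ↦ -3·5·4·1 = -60
  3*X*Y*Z ↦ 3·5·2·0 = 0
  3*X*Z**2 ↦ 3·5·1·0 = 0
  2*Y**3 ↦ 2·1·8·1 = 16
  2*Y**2*Z ↦ 2·1·4·0 = 0
  3*Y*Z**2 ↦ 3·1·2·0 = 0
  3*Z**3 ↦ 3·1·1·0 = 0
Sum: F(5, 2, 0) = (250) + (-150) + (0) + (-60) + (0) + (0) + (16) + (0) + (0) + (0) = 56.
Reducing mod 7: 56 ≡ 0 (mod 7).
Since F(a, b, c) ≡ 0 (mod 7), P lies on the curve.


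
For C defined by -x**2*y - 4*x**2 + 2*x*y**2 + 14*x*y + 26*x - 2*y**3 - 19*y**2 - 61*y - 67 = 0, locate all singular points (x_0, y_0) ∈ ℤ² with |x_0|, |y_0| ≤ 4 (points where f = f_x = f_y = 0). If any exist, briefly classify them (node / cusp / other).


Singular points: {(1, -3)}; classification: node.

Compute partial derivatives:
  f_x = -2*x*y - 8*x + 2*y**2 + 14*y + 26.
  f_y = -x**2 + 4*x*y + 14*x - 6*y**2 - 38*y - 61.
Scan x_0 ∈ {−4, ..., 4}. For each x_0, f_y(x_0, y) is a polynomial in y; find its integer roots y ∈ {−4, ..., 4}, then test f_x and f at those candidates.
  x = -4: f_y(-4, y) = -6*y**2 - 54*y - 133; no integer root y with |y| ≤ 4.
  x = -3: f_y(-3, y) = -6*y**2 - 50*y - 112; no integer root y with |y| ≤ 4.
  x = -2: f_y(-2, y) = -6*y**2 - 46*y - 93; no integer root y with |y| ≤ 4.
  x = -1: f_y(-1, y) = -6*y**2 - 42*y - 76; no integer root y with |y| ≤ 4.
  x = 0: f_y(0, y) = -6*y**2 - 38*y - 61; no integer root y with |y| ≤ 4.
  x = 1: f_y(1, y) = -6*y**2 - 34*y - 48; vanishes at y ∈ {-3}. (1, -3): f_x = 0, f = 0 — SINGULAR.
  x = 2: f_y(2, y) = -6*y**2 - 30*y - 37; no integer root y with |y| ≤ 4.
  x = 3: f_y(3, y) = -6*y**2 - 26*y - 28; vanishes at y ∈ {-2}. (3, -2): f_x = -6 ≠ 0.
  x = 4: f_y(4, y) = -6*y**2 - 22*y - 21; no integer root y with |y| ≤ 4.
Only singular point on the grid: (1, -3).
Classify: substitute x = 1 + u, y = -3 + v and expand: f = -u**2*v - u**2 + 2*u*v**2 - 2*v**3 + v**2.
No constant or linear terms (consistent with a singular point). Quadratic part: -u**2 + v**2. Cubic part: -u**2*v + 2*u*v**2 - 2*v**3.
The quadratic part v**2 - u**2 = (v − u)(v + u) splits into two distinct linear factors, so there are two distinct tangent lines y − -3 = ±(x − 1) — this is a node (ordinary double point).
Classification: node.


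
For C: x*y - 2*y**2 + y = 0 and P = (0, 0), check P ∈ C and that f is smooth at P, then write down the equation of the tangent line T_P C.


Tangent line at P: y = 0.

Step 1: f(0, 0) = 0, so P lies on C.
Step 2: partial derivatives
  f_x(x, y) = y, f_y(x, y) = x - 4*y + 1.
  f_x(P) = 0, f_y(P) = 1 (gradient nonzero, so P is smooth).
Step 3: tangent line at P: 0·(x − 0) + 1·(y − 0) = 0.
Expanding: y = 0.


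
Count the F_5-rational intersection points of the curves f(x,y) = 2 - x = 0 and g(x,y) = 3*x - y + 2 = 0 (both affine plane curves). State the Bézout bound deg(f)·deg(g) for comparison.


Common zeros: {(2, 3)}; count = 1; Bézout bound = 1.

deg(f) = 1, deg(g) = 1, so Bézout bound = 1.
Scan x ∈ F_5. For each x, list the y ∈ F_5 with f(x, y) ≡ 0 and those with g(x, y) ≡ 0 (mod 5); the common zeros in that column are the intersection.
  x = 0: f ≡ 0 at y ∈ ∅; g ≡ 0 at y ∈ {2}; common: ∅.
  x = 1: f ≡ 0 at y ∈ ∅; g ≡ 0 at y ∈ {0}; common: ∅.
  x = 2: f ≡ 0 at y ∈ {0, 1, 2, 3, 4}; g ≡ 0 at y ∈ {3}; common: {3}.
  x = 3: f ≡ 0 at y ∈ ∅; g ≡ 0 at y ∈ {1}; common: ∅.
  x = 4: f ≡ 0 at y ∈ ∅; g ≡ 0 at y ∈ {4}; common: ∅.
Collecting: common zeros = {(2, 3)}, so the count is 1.
Comparison with the Bézout bound: 1 ≤ 1 = deg(f)·deg(g), as expected for curves with no common component (the bound is attained).


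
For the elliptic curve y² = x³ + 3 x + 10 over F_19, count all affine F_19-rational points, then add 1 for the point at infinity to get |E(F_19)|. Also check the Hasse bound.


Affine points = {(2, 9), (2, 10), (5, 6), (5, 13), (6, 4), (6, 15), (9, 5), (9, 14), (11, 5), (11, 14), (12, 8), (12, 11), (13, 2), (13, 17), (18, 5), (18, 14)}; affine count = 16; |E(F_19)| = 17.

Discriminant check: Δ ∝ 4a³ + 27b² = 4·3³ + 27·10² = 4·27 + 27·100 ≡ 15 (mod 19). Nonzero ⇒ E is nonsingular.
For each x ∈ F_19, compute rhs = x³ + 3·x + 10 mod 19, then count y ∈ F_19 with y² ≡ rhs.
  x = 0: rhs = 10, matching y values: none (0 points).
  x = 1: rhs = 14, matching y values: none (0 points).
  x = 2: rhs = 5, matching y values: 9, 10 (2 points).
  x = 3: rhs = 8, matching y values: none (0 points).
  x = 4: rhs = 10, matching y values: none (0 points).
  x = 5: rhs = 17, matching y values: 6, 13 (2 points).
  x = 6: rhs = 16, matching y values: 4, 15 (2 points).
  x = 7: rhs = 13, matching y values: none (0 points).
  x = 8: rhs = 14, matching y values: none (0 points).
  x = 9: rhs = 6, matching y values: 5, 14 (2 points).
  x = 10: rhs = 14, matching y values: none (0 points).
  x = 11: rhs = 6, matching y values: 5, 14 (2 points).
  x = 12: rhs = 7, matching y values: 8, 11 (2 points).
  x = 13: rhs = 4, matching y values: 2, 17 (2 points).
  x = 14: rhs = 3, matching y values: none (0 points).
  x = 15: rhs = 10, matching y values: none (0 points).
  x = 16: rhs = 12, matching y values: none (0 points).
  x = 17: rhs = 15, matching y values: none (0 points).
  x = 18: rhs = 6, matching y values: 5, 14 (2 points).
Total affine count: 16.
Full point count |E(F_19)| = 16 + 1 = 17.
Hasse bound: |17 − (19+1)| = |-3| = 3 ≤ 2√19 ≈ 8.7178 ✓.


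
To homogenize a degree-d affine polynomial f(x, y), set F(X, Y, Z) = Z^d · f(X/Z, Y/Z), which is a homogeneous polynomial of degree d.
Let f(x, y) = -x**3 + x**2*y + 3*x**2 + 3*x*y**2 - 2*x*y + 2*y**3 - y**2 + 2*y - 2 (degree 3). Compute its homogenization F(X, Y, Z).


F(X, Y, Z) = -X**3 + X**2*Y + 3*X**2*Z + 3*X*Y**2 - 2*X*Y*Z + 2*Y**3 - Y**2*Z + 2*Y*Z**2 - 2*Z**3

deg(f) = 3.
Substitute x = X/Z, y = Y/Z into f, then multiply by Z^3.
  monomial -1·x^3·y^0 ↦ -1·X^3·Y^0·Z^0.
  monomial 1·x^2·y^1 ↦ 1·X^2·Y^1·Z^0.
  monomial 3·x^2·y^0 ↦ 3·X^2·Y^0·Z^1.
  monomial 3·x^1·y^2 ↦ 3·X^1·Y^2·Z^0.
  monomial -2·x^1·y^1 ↦ -2·X^1·Y^1·Z^1.
  monomial 2·x^0·y^3 ↦ 2·X^0·Y^3·Z^0.
  monomial -1·x^0·y^2 ↦ -1·X^0·Y^2·Z^1.
  monomial 2·x^0·y^1 ↦ 2·X^0·Y^1·Z^2.
  monomial -2·x^0·y^0 ↦ -2·X^0·Y^0·Z^3.
Collecting: F(X, Y, Z) = -X**3 + X**2*Y + 3*X**2*Z + 3*X*Y**2 - 2*X*Y*Z + 2*Y**3 - Y**2*Z + 2*Y*Z**2 - 2*Z**3.


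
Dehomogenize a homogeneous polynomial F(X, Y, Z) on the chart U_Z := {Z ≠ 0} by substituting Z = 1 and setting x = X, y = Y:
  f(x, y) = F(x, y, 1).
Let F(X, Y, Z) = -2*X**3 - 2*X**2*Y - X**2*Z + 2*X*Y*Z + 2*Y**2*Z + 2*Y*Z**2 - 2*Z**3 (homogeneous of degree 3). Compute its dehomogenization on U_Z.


f(x, y) = -2*x**3 - 2*x**2*y - x**2 + 2*x*y + 2*y**2 + 2*y - 2

On U_Z we set Z = 1. Each monomial c·X^i·Y^j·Z^k in F becomes c·x^i·y^j·1^k = c·x^i·y^j.
Substituting Z = 1: F(X, Y, 1) = -2*x**3 - 2*x**2*y - x**2 + 2*x*y + 2*y**2 + 2*y - 2.
Note: deg(f) ≤ deg(F) = 3; strict inequality happens when F is divisible by Z (lost terms).


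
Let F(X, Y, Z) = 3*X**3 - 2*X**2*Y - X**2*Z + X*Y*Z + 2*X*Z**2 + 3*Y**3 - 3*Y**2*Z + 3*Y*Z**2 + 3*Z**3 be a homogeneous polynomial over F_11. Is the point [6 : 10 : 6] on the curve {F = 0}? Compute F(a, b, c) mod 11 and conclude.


F(6,10,6) ≡ 0 (mod 11); P is on the curve.

Evaluate F(6, 10, 6) term-by-term (mod 11).
  3*X**3 ↦ 3·216·1·1 = 648
  -2*X**2*Y ↦ -2·36·10·1 = -720
  -X**2*Z ↦ -1·36·1·6 = -216
  X*Y*Z ↦ 1·6·10·6 = 360
  2*X*Z**2 ↦ 2·6·1·36 = 432
  3*Y**3 ↦ 3·1·1000·1 = 3000
  -3*Y**2*Z ↦ -3·1·100·6 = -1800
  3*Y*Z**2 ↦ 3·1·10·36 = 1080
  3*Z**3 ↦ 3·1·1·216 = 648
Sum: F(6, 10, 6) = (648) + (-720) + (-216) + (360) + (432) + (3000) + (-1800) + (1080) + (648) = 3432.
Reducing mod 11: 3432 ≡ 0 (mod 11).
Since F(a, b, c) ≡ 0 (mod 11), P lies on the curve.


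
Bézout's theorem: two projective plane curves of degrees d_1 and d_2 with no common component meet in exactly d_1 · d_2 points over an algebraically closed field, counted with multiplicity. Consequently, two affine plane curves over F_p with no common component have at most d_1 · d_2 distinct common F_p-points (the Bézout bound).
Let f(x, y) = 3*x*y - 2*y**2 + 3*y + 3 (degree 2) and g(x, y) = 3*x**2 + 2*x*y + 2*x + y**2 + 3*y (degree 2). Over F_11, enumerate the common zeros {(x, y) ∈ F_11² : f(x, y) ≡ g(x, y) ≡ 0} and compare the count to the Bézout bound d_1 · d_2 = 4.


Common zeros: ∅; count = 0; Bézout bound = 4.

deg(f) = 2, deg(g) = 2, so Bézout bound = 4.
Scan x ∈ F_11. For each x, list the y ∈ F_11 with f(x, y) ≡ 0 and those with g(x, y) ≡ 0 (mod 11); the common zeros in that column are the intersection.
  x = 0: f ≡ 0 at y ∈ {9}; g ≡ 0 at y ∈ {0, 8}; common: ∅.
  x = 1: f ≡ 0 at y ∈ {6, 8}; g ≡ 0 at y ∈ {1, 5}; common: ∅.
  x = 2: f ≡ 0 at y ∈ ∅; g ≡ 0 at y ∈ ∅; common: ∅.
  x = 3: f ≡ 0 at y ∈ {7, 10}; g ≡ 0 at y ∈ {0, 2}; common: ∅.
  x = 4: f ≡ 0 at y ∈ ∅; g ≡ 0 at y ∈ ∅; common: ∅.
  x = 5: f ≡ 0 at y ∈ ∅; g ≡ 0 at y ∈ {1, 8}; common: ∅.
  x = 6: f ≡ 0 at y ∈ {1, 4}; g ≡ 0 at y ∈ {2, 5}; common: ∅.
  x = 7: f ≡ 0 at y ∈ ∅; g ≡ 0 at y ∈ ∅; common: ∅.
  x = 8: f ≡ 0 at y ∈ {3, 5}; g ≡ 0 at y ∈ ∅; common: ∅.
  x = 9: f ≡ 0 at y ∈ {2}; g ≡ 0 at y ∈ ∅; common: ∅.
  x = 10: f ≡ 0 at y ∈ ∅; g ≡ 0 at y ∈ ∅; common: ∅.
Collecting: common zeros = ∅, so the count is 0.
Comparison with the Bézout bound: 0 ≤ 4 = deg(f)·deg(g), as expected for curves with no common component (the affine F_11-count falls short of the bound because intersections may lie at infinity, over extension fields, or carry multiplicity).


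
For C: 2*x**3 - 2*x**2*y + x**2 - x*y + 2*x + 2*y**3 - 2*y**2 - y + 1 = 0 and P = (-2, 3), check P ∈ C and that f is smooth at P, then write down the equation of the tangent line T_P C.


Tangent line at P: 43*x + 35*y - 19 = 0.

Step 1: f(-2, 3) = 0, so P lies on C.
Step 2: partial derivatives
  f_x(x, y) = 6*x**2 - 4*x*y + 2*x - y + 2, f_y(x, y) = -2*x**2 - x + 6*y**2 - 4*y - 1.
  f_x(P) = 43, f_y(P) = 35 (gradient nonzero, so P is smooth).
Step 3: tangent line at P: 43·(x − -2) + 35·(y − 3) = 0.
Expanding: 43*x + 35*y - 19 = 0.


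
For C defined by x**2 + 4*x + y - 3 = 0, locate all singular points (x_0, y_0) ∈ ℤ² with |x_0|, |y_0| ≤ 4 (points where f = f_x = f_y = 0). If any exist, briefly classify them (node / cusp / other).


No singular points in the scanned grid; C is smooth there.

Compute partial derivatives:
  f_x = 2*x + 4.
  f_y = 1.
f_y = 1 is a nonzero constant, so f_y never vanishes: no point (x, y) can satisfy f = f_x = f_y = 0. In particular no (x, y) ∈ {−4, ..., 4}² is singular; the curve is smooth.


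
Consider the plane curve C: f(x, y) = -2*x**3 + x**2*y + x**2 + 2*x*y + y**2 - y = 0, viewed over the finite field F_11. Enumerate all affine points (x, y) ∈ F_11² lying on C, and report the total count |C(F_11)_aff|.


Affine F_11-points: {(0, 0), (0, 1), (2, 6), (2, 9), (4, 1), (4, 9), (6, 0), (6, 8), (7, 7), (7, 8), (8, 1), (8, 8), (9, 2), (9, 10), (10, 4), (10, 9)}; count = 16.

For each of the 121 pairs (x, y) ∈ F_11², evaluate f(x, y) mod 11. Record the zeros.
  x = 0: [0↦0, 1↦0, 2↦2, 3↦6, 4↦1, 5↦9, 6↦8, 7↦9, 8↦1, 9↦6, 10↦2]  zeros at y ∈ {0, 1}
  x = 1: [0↦10, 1↦2, 2↦7, 3↦3, 4↦1, 5↦1, 6↦3, 7↦7, 8↦2, 9↦10, 10↦9]  zeros at y ∈ ∅
  x = 2: [0↦10, 1↦7, 2↦6, 3↦7, 4↦10, 5↦4, 6↦0, 7↦9, 8↦9, 9↦0, 10↦4]  zeros at y ∈ {6, 9}
  x = 3: [0↦10, 1↦3, 2↦9, 3↦6, 4↦5, 5↦6, 6↦9, 7↦3, 8↦10, 9↦8, 10↦8]  zeros at y ∈ ∅
  x = 4: [0↦9, 1↦0, 2↦4, 3↦10, 4↦7, 5↦6, 6↦7, 7↦10, 8↦4, 9↦0, 10↦9]  zeros at y ∈ {1, 9}
  x = 5: [0↦6, 1↦8, 2↦1, 3↦7, 4↦4, 5↦3, 6↦4, 7↦7, 8↦1, 9↦8, 10↦6]  zeros at y ∈ ∅
  x = 6: [0↦0, 1↦4, 2↦10, 3↦7, 4↦6, 5↦7, 6↦10, 7↦4, 8↦0, 9↦9, 10↦9]  zeros at y ∈ {0, 8}
  x = 7: [0↦1, 1↦9, 2↦8, 3↦9, 4↦1, 5↦6, 6↦2, 7↦0, 8↦0, 9↦2, 10↦6]  zeros at y ∈ {7, 8}
  x = 8: [0↦8, 1↦0, 2↦5, 3↦1, 4↦10, 5↦10, 6↦1, 7↦5, 8↦0, 9↦8, 10↦7]  zeros at y ∈ {1, 8}
  x = 9: [0↦9, 1↦9, 2↦0, 3↦4, 4↦10, 5↦7, 6↦6, 7↦7, 8↦10, 9↦4, 10↦0]  zeros at y ∈ {2, 10}
  x = 10: [0↦3, 1↦2, 2↦3, 3↦6, 4↦0, 5↦7, 6↦5, 7↦5, 8↦7, 9↦0, 10↦6]  zeros at y ∈ {4, 9}
Collecting zeros: affine points = {(0, 0), (0, 1), (2, 6), (2, 9), (4, 1), (4, 9), (6, 0), (6, 8), (7, 7), (7, 8), (8, 1), (8, 8), (9, 2), (9, 10), (10, 4), (10, 9)}.
Total count |C(F_11)_aff| = 16.


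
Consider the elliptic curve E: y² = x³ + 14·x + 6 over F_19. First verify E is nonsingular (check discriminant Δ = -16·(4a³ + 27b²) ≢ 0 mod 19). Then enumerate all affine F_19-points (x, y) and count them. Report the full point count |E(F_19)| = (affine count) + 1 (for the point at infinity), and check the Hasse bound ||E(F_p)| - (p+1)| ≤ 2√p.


Affine points = {(0, 5), (0, 14), (2, 2), (2, 17), (5, 7), (5, 12), (9, 5), (9, 14), (10, 5), (10, 14), (11, 3), (11, 16), (14, 1), (14, 18), (15, 0)}; affine count = 15; |E(F_19)| = 16.

Discriminant check: Δ ∝ 4a³ + 27b² = 4·14³ + 27·6² = 4·2744 + 27·36 ≡ 16 (mod 19). Nonzero ⇒ E is nonsingular.
For each x ∈ F_19, compute rhs = x³ + 14·x + 6 mod 19, then count y ∈ F_19 with y² ≡ rhs.
  x = 0: rhs = 6, matching y values: 5, 14 (2 points).
  x = 1: rhs = 2, matching y values: none (0 points).
  x = 2: rhs = 4, matching y values: 2, 17 (2 points).
  x = 3: rhs = 18, matching y values: none (0 points).
  x = 4: rhs = 12, matching y values: none (0 points).
  x = 5: rhs = 11, matching y values: 7, 12 (2 points).
  x = 6: rhs = 2, matching y values: none (0 points).
  x = 7: rhs = 10, matching y values: none (0 points).
  x = 8: rhs = 3, matching y values: none (0 points).
  x = 9: rhs = 6, matching y values: 5, 14 (2 points).
  x = 10: rhs = 6, matching y values: 5, 14 (2 points).
  x = 11: rhs = 9, matching y values: 3, 16 (2 points).
  x = 12: rhs = 2, matching y values: none (0 points).
  x = 13: rhs = 10, matching y values: none (0 points).
  x = 14: rhs = 1, matching y values: 1, 18 (2 points).
  x = 15: rhs = 0, matching y values: 0 (1 points).
  x = 16: rhs = 13, matching y values: none (0 points).
  x = 17: rhs = 8, matching y values: none (0 points).
  x = 18: rhs = 10, matching y values: none (0 points).
Total affine count: 15.
Full point count |E(F_19)| = 15 + 1 = 16.
Hasse bound: |16 − (19+1)| = |-4| = 4 ≤ 2√19 ≈ 8.7178 ✓.


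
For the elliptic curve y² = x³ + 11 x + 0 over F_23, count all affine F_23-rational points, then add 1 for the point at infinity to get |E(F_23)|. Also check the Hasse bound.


Affine points = {(0, 0), (1, 9), (1, 14), (4, 4), (4, 19), (6, 11), (6, 12), (7, 11), (7, 12), (8, 5), (8, 18), (9, 0), (10, 11), (10, 12), (11, 7), (11, 16), (14, 0), (18, 2), (18, 21), (20, 3), (20, 20), (21, 4), (21, 19)}; affine count = 23; |E(F_23)| = 24.

Discriminant check: Δ ∝ 4a³ + 27b² = 4·11³ + 27·0² = 4·1331 + 27·0 ≡ 11 (mod 23). Nonzero ⇒ E is nonsingular.
For each x ∈ F_23, compute rhs = x³ + 11·x + 0 mod 23, then count y ∈ F_23 with y² ≡ rhs.
  x = 0: rhs = 0, matching y values: 0 (1 points).
  x = 1: rhs = 12, matching y values: 9, 14 (2 points).
  x = 2: rhs = 7, matching y values: none (0 points).
  x = 3: rhs = 14, matching y values: none (0 points).
  x = 4: rhs = 16, matching y values: 4, 19 (2 points).
  x = 5: rhs = 19, matching y values: none (0 points).
  x = 6: rhs = 6, matching y values: 11, 12 (2 points).
  x = 7: rhs = 6, matching y values: 11, 12 (2 points).
  x = 8: rhs = 2, matching y values: 5, 18 (2 points).
  x = 9: rhs = 0, matching y values: 0 (1 points).
  x = 10: rhs = 6, matching y values: 11, 12 (2 points).
  x = 11: rhs = 3, matching y values: 7, 16 (2 points).
  x = 12: rhs = 20, matching y values: none (0 points).
  x = 13: rhs = 17, matching y values: none (0 points).
  x = 14: rhs = 0, matching y values: 0 (1 points).
  x = 15: rhs = 21, matching y values: none (0 points).
  x = 16: rhs = 17, matching y values: none (0 points).
  x = 17: rhs = 17, matching y values: none (0 points).
  x = 18: rhs = 4, matching y values: 2, 21 (2 points).
  x = 19: rhs = 7, matching y values: none (0 points).
  x = 20: rhs = 9, matching y values: 3, 20 (2 points).
  x = 21: rhs = 16, matching y values: 4, 19 (2 points).
  x = 22: rhs = 11, matching y values: none (0 points).
Total affine count: 23.
Full point count |E(F_23)| = 23 + 1 = 24.
Hasse bound: |24 − (23+1)| = |0| = 0 ≤ 2√23 ≈ 9.5917 ✓.


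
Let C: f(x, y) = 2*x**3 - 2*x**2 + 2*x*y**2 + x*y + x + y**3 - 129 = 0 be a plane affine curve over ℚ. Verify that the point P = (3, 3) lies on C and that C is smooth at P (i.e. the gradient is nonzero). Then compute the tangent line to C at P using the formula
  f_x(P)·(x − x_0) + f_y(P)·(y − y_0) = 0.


Tangent line at P: 64*x + 66*y - 390 = 0.

Step 1: f(3, 3) = 0, so P lies on C.
Step 2: partial derivatives
  f_x(x, y) = 6*x**2 - 4*x + 2*y**2 + y + 1, f_y(x, y) = 4*x*y + x + 3*y**2.
  f_x(P) = 64, f_y(P) = 66 (gradient nonzero, so P is smooth).
Step 3: tangent line at P: 64·(x − 3) + 66·(y − 3) = 0.
Expanding: 64*x + 66*y - 390 = 0.


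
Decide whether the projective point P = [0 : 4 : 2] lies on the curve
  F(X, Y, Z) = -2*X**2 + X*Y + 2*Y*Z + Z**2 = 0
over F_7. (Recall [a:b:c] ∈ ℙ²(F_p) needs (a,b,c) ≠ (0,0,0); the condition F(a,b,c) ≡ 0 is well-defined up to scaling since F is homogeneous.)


F(0,4,2) ≡ 6 (mod 7); P is NOT on the curve.

Evaluate F(0, 4, 2) term-by-term (mod 7).
  -2*X**2 ↦ -2·0·1·1 = 0
  X*Y ↦ 1·0·4·1 = 0
  2*Y*Z ↦ 2·1·4·2 = 16
  Z**2 ↦ 1·1·1·4 = 4
Sum: F(0, 4, 2) = (0) + (0) + (16) + (4) = 20.
Reducing mod 7: 20 ≡ 6 (mod 7).
Since F(a, b, c) ≡ 6 ≠ 0 (mod 7), P does NOT lie on the curve.


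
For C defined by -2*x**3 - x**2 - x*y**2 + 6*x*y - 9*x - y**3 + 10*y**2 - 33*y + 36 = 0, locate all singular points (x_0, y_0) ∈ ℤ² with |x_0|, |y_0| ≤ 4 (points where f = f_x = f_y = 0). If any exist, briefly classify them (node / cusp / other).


Singular points: {(0, 3)}; classification: node.

Compute partial derivatives:
  f_x = -6*x**2 - 2*x - y**2 + 6*y - 9.
  f_y = -2*x*y + 6*x - 3*y**2 + 20*y - 33.
Scan x_0 ∈ {−4, ..., 4}. For each x_0, f_y(x_0, y) is a polynomial in y; find its integer roots y ∈ {−4, ..., 4}, then test f_x and f at those candidates.
  x = -4: f_y(-4, y) = -3*y**2 + 28*y - 57; vanishes at y ∈ {3}. (-4, 3): f_x = -88 ≠ 0.
  x = -3: f_y(-3, y) = -3*y**2 + 26*y - 51; vanishes at y ∈ {3}. (-3, 3): f_x = -48 ≠ 0.
  x = -2: f_y(-2, y) = -3*y**2 + 24*y - 45; vanishes at y ∈ {3}. (-2, 3): f_x = -20 ≠ 0.
  x = -1: f_y(-1, y) = -3*y**2 + 22*y - 39; vanishes at y ∈ {3}. (-1, 3): f_x = -4 ≠ 0.
  x = 0: f_y(0, y) = -3*y**2 + 20*y - 33; vanishes at y ∈ {3}. (0, 3): f_x = 0, f = 0 — SINGULAR.
  x = 1: f_y(1, y) = -3*y**2 + 18*y - 27; vanishes at y ∈ {3}. (1, 3): f_x = -8 ≠ 0.
  x = 2: f_y(2, y) = -3*y**2 + 16*y - 21; vanishes at y ∈ {3}. (2, 3): f_x = -28 ≠ 0.
  x = 3: f_y(3, y) = -3*y**2 + 14*y - 15; vanishes at y ∈ {3}. (3, 3): f_x = -60 ≠ 0.
  x = 4: f_y(4, y) = -3*y**2 + 12*y - 9; vanishes at y ∈ {1, 3}. (4, 1): f_x = -108 ≠ 0; (4, 3): f_x = -104 ≠ 0.
Only singular point on the grid: (0, 3).
Classify: substitute x = 0 + u, y = 3 + v and expand: f = -2*u**3 - u**2 - u*v**2 - v**3 + v**2.
No constant or linear terms (consistent with a singular point). Quadratic part: -u**2 + v**2. Cubic part: -2*u**3 - u*v**2 - v**3.
The quadratic part v**2 - u**2 = (v − u)(v + u) splits into two distinct linear factors, so there are two distinct tangent lines y − 3 = ±(x − 0) — this is a node (ordinary double point).
Classification: node.


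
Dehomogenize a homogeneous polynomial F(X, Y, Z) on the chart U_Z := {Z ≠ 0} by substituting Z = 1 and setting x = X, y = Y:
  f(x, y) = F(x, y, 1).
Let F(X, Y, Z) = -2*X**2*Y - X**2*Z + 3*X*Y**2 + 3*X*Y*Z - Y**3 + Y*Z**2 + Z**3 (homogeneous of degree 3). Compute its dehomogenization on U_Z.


f(x, y) = -2*x**2*y - x**2 + 3*x*y**2 + 3*x*y - y**3 + y + 1

On U_Z we set Z = 1. Each monomial c·X^i·Y^j·Z^k in F becomes c·x^i·y^j·1^k = c·x^i·y^j.
Substituting Z = 1: F(X, Y, 1) = -2*x**2*y - x**2 + 3*x*y**2 + 3*x*y - y**3 + y + 1.
Note: deg(f) ≤ deg(F) = 3; strict inequality happens when F is divisible by Z (lost terms).


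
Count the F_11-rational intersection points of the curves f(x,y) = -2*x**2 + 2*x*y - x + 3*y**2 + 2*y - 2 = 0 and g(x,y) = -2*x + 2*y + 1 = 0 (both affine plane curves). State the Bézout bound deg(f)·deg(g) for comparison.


Common zeros: {(5, 10), (7, 1)}; count = 2; Bézout bound = 2.

deg(f) = 2, deg(g) = 1, so Bézout bound = 2.
Scan x ∈ F_11. For each x, list the y ∈ F_11 with f(x, y) ≡ 0 and those with g(x, y) ≡ 0 (mod 11); the common zeros in that column are the intersection.
  x = 0: f ≡ 0 at y ∈ ∅; g ≡ 0 at y ∈ {5}; common: ∅.
  x = 1: f ≡ 0 at y ∈ ∅; g ≡ 0 at y ∈ {6}; common: ∅.
  x = 2: f ≡ 0 at y ∈ {3, 6}; g ≡ 0 at y ∈ {7}; common: ∅.
  x = 3: f ≡ 0 at y ∈ ∅; g ≡ 0 at y ∈ {8}; common: ∅.
  x = 4: f ≡ 0 at y ∈ ∅; g ≡ 0 at y ∈ {9}; common: ∅.
  x = 5: f ≡ 0 at y ∈ {8, 10}; g ≡ 0 at y ∈ {10}; common: {10}.
  x = 6: f ≡ 0 at y ∈ {3, 7}; g ≡ 0 at y ∈ {0}; common: ∅.
  x = 7: f ≡ 0 at y ∈ {1}; g ≡ 0 at y ∈ {1}; common: {1}.
  x = 8: f ≡ 0 at y ∈ {8}; g ≡ 0 at y ∈ {2}; common: ∅.
  x = 9: f ≡ 0 at y ∈ {2, 6}; g ≡ 0 at y ∈ {3}; common: ∅.
  x = 10: f ≡ 0 at y ∈ {1, 10}; g ≡ 0 at y ∈ {4}; common: ∅.
Collecting: common zeros = {(5, 10), (7, 1)}, so the count is 2.
Comparison with the Bézout bound: 2 ≤ 2 = deg(f)·deg(g), as expected for curves with no common component (the bound is attained).


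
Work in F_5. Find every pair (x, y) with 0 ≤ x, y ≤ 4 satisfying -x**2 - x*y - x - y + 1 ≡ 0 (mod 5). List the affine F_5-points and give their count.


Affine F_5-points: {(0, 1), (1, 2), (2, 0), (3, 1)}; count = 4.

For each of the 25 pairs (x, y) ∈ F_5², evaluate f(x, y) mod 5. Record the zeros.
  x = 0: [0↦1, 1↦0, 2↦4, 3↦3, 4↦2]  zeros at y ∈ {1}
  x = 1: [0↦4, 1↦2, 2↦0, 3↦3, 4↦1]  zeros at y ∈ {2}
  x = 2: [0↦0, 1↦2, 2↦4, 3↦1, 4↦3]  zeros at y ∈ {0}
  x = 3: [0↦4, 1↦0, 2↦1, 3↦2, 4↦3]  zeros at y ∈ {1}
  x = 4: [0↦1, 1↦1, 2↦1, 3↦1, 4↦1]  zeros at y ∈ ∅
Collecting zeros: affine points = {(0, 1), (1, 2), (2, 0), (3, 1)}.
Total count |C(F_5)_aff| = 4.


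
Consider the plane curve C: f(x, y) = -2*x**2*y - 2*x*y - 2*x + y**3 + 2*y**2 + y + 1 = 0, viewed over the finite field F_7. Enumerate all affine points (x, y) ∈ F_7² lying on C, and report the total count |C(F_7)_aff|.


Affine F_7-points: {(0, 3), (1, 3), (2, 4), (3, 2), (4, 0), (6, 1), (6, 2)}; count = 7.

For each of the 49 pairs (x, y) ∈ F_7², evaluate f(x, y) mod 7. Record the zeros.
  x = 0: [0↦1, 1↦5, 2↦5, 3↦0, 4↦3, 5↦6, 6↦1]  zeros at y ∈ {3}
  x = 1: [0↦6, 1↦6, 2↦2, 3↦0, 4↦6, 5↦5, 6↦3]  zeros at y ∈ {3}
  x = 2: [0↦4, 1↦3, 2↦5, 3↦2, 4↦0, 5↦5, 6↦2]  zeros at y ∈ {4}
  x = 3: [0↦2, 1↦3, 2↦0, 3↦6, 4↦6, 5↦6, 6↦5]  zeros at y ∈ {2}
  x = 4: [0↦0, 1↦6, 2↦1, 3↦5, 4↦3, 5↦1, 6↦5]  zeros at y ∈ {0}
  x = 5: [0↦5, 1↦5, 2↦1, 3↦6, 4↦5, 5↦4, 6↦2]  zeros at y ∈ ∅
  x = 6: [0↦3, 1↦0, 2↦0, 3↦2, 4↦5, 5↦1, 6↦3]  zeros at y ∈ {1, 2}
Collecting zeros: affine points = {(0, 3), (1, 3), (2, 4), (3, 2), (4, 0), (6, 1), (6, 2)}.
Total count |C(F_7)_aff| = 7.


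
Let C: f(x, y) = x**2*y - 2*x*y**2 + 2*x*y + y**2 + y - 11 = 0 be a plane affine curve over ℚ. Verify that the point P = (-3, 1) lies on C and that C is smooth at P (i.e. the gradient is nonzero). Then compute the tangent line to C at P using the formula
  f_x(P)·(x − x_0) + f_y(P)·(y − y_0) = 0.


Tangent line at P: -6*x + 18*y - 36 = 0.

Step 1: f(-3, 1) = 0, so P lies on C.
Step 2: partial derivatives
  f_x(x, y) = 2*x*y - 2*y**2 + 2*y, f_y(x, y) = x**2 - 4*x*y + 2*x + 2*y + 1.
  f_x(P) = -6, f_y(P) = 18 (gradient nonzero, so P is smooth).
Step 3: tangent line at P: -6·(x − -3) + 18·(y − 1) = 0.
Expanding: -6*x + 18*y - 36 = 0.


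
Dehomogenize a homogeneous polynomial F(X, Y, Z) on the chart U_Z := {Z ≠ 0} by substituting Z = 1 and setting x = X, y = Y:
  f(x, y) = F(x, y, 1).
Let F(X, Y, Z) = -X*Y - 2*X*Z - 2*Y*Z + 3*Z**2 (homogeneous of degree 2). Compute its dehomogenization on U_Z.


f(x, y) = -x*y - 2*x - 2*y + 3

On U_Z we set Z = 1. Each monomial c·X^i·Y^j·Z^k in F becomes c·x^i·y^j·1^k = c·x^i·y^j.
Substituting Z = 1: F(X, Y, 1) = -x*y - 2*x - 2*y + 3.
Note: deg(f) ≤ deg(F) = 2; strict inequality happens when F is divisible by Z (lost terms).


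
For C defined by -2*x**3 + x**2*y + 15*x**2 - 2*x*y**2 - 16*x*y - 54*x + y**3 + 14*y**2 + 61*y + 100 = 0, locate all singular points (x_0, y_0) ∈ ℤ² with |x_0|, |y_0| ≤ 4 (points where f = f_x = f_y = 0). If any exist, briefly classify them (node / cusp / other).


Singular points: {(2, -3)}; classification: cusp.

Compute partial derivatives:
  f_x = -6*x**2 + 2*x*y + 30*x - 2*y**2 - 16*y - 54.
  f_y = x**2 - 4*x*y - 16*x + 3*y**2 + 28*y + 61.
Scan x_0 ∈ {−4, ..., 4}. For each x_0, f_y(x_0, y) is a polynomial in y; find its integer roots y ∈ {−4, ..., 4}, then test f_x and f at those candidates.
  x = -4: f_y(-4, y) = 3*y**2 + 44*y + 141; no integer root y with |y| ≤ 4.
  x = -3: f_y(-3, y) = 3*y**2 + 40*y + 118; no integer root y with |y| ≤ 4.
  x = -2: f_y(-2, y) = 3*y**2 + 36*y + 97; no integer root y with |y| ≤ 4.
  x = -1: f_y(-1, y) = 3*y**2 + 32*y + 78; no integer root y with |y| ≤ 4.
  x = 0: f_y(0, y) = 3*y**2 + 28*y + 61; no integer root y with |y| ≤ 4.
  x = 1: f_y(1, y) = 3*y**2 + 24*y + 46; no integer root y with |y| ≤ 4.
  x = 2: f_y(2, y) = 3*y**2 + 20*y + 33; vanishes at y ∈ {-3}. (2, -3): f_x = 0, f = 0 — SINGULAR.
  x = 3: f_y(3, y) = 3*y**2 + 16*y + 22; no integer root y with |y| ≤ 4.
  x = 4: f_y(4, y) = 3*y**2 + 12*y + 13; no integer root y with |y| ≤ 4.
Only singular point on the grid: (2, -3).
Classify: substitute x = 2 + u, y = -3 + v and expand: f = -2*u**3 + u**2*v - 2*u*v**2 + v**3 + v**2.
No constant or linear terms (consistent with a singular point). Quadratic part: v**2. Cubic part: -2*u**3 + u**2*v - 2*u*v**2 + v**3.
The quadratic part v**2 is a perfect square, so there is a single (double) tangent line v = 0, i.e. y = -3. Restricting the cubic part to that line (v = 0) leaves -2*u**3 ≠ 0, so f is not divisible by v and the branch is v² ≈ 2*u**3 to lowest order — this is a cusp.
Classification: cusp.


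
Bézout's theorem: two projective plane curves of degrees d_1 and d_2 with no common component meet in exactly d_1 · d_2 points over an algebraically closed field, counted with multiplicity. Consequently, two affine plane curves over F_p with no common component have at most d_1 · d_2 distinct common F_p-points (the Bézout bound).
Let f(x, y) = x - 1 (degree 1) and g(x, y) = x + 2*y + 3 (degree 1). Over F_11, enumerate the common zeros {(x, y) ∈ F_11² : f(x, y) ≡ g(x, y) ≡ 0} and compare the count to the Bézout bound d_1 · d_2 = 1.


Common zeros: {(1, 9)}; count = 1; Bézout bound = 1.

deg(f) = 1, deg(g) = 1, so Bézout bound = 1.
Scan x ∈ F_11. For each x, list the y ∈ F_11 with f(x, y) ≡ 0 and those with g(x, y) ≡ 0 (mod 11); the common zeros in that column are the intersection.
  x = 0: f ≡ 0 at y ∈ ∅; g ≡ 0 at y ∈ {4}; common: ∅.
  x = 1: f ≡ 0 at y ∈ {0, 1, 2, 3, 4, 5, 6, 7, 8, 9, 10}; g ≡ 0 at y ∈ {9}; common: {9}.
  x = 2: f ≡ 0 at y ∈ ∅; g ≡ 0 at y ∈ {3}; common: ∅.
  x = 3: f ≡ 0 at y ∈ ∅; g ≡ 0 at y ∈ {8}; common: ∅.
  x = 4: f ≡ 0 at y ∈ ∅; g ≡ 0 at y ∈ {2}; common: ∅.
  x = 5: f ≡ 0 at y ∈ ∅; g ≡ 0 at y ∈ {7}; common: ∅.
  x = 6: f ≡ 0 at y ∈ ∅; g ≡ 0 at y ∈ {1}; common: ∅.
  x = 7: f ≡ 0 at y ∈ ∅; g ≡ 0 at y ∈ {6}; common: ∅.
  x = 8: f ≡ 0 at y ∈ ∅; g ≡ 0 at y ∈ {0}; common: ∅.
  x = 9: f ≡ 0 at y ∈ ∅; g ≡ 0 at y ∈ {5}; common: ∅.
  x = 10: f ≡ 0 at y ∈ ∅; g ≡ 0 at y ∈ {10}; common: ∅.
Collecting: common zeros = {(1, 9)}, so the count is 1.
Comparison with the Bézout bound: 1 ≤ 1 = deg(f)·deg(g), as expected for curves with no common component (the bound is attained).


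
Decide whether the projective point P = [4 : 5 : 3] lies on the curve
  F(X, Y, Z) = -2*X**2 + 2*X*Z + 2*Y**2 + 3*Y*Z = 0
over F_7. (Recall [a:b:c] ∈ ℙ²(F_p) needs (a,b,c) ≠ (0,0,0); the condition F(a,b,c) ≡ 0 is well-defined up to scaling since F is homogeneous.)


F(4,5,3) ≡ 3 (mod 7); P is NOT on the curve.

Evaluate F(4, 5, 3) term-by-term (mod 7).
  -2*X**2 ↦ -2·16·1·1 = -32
  2*X*Z ↦ 2·4·1·3 = 24
  2*Y**2 ↦ 2·1·25·1 = 50
  3*Y*Z ↦ 3·1·5·3 = 45
Sum: F(4, 5, 3) = (-32) + (24) + (50) + (45) = 87.
Reducing mod 7: 87 ≡ 3 (mod 7).
Since F(a, b, c) ≡ 3 ≠ 0 (mod 7), P does NOT lie on the curve.


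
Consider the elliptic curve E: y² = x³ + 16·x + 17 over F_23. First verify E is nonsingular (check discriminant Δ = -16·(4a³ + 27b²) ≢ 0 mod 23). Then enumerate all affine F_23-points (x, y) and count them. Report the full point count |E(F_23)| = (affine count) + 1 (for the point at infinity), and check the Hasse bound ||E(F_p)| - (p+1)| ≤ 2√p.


Affine points = {(3, 0), (7, 9), (7, 14), (8, 6), (8, 17), (9, 4), (9, 19), (10, 2), (10, 21), (11, 11), (11, 12), (14, 8), (14, 15), (17, 2), (17, 21), (19, 2), (19, 21), (21, 0), (22, 0)}; affine count = 19; |E(F_23)| = 20.

Discriminant check: Δ ∝ 4a³ + 27b² = 4·16³ + 27·17² = 4·4096 + 27·289 ≡ 14 (mod 23). Nonzero ⇒ E is nonsingular.
For each x ∈ F_23, compute rhs = x³ + 16·x + 17 mod 23, then count y ∈ F_23 with y² ≡ rhs.
  x = 0: rhs = 17, matching y values: none (0 points).
  x = 1: rhs = 11, matching y values: none (0 points).
  x = 2: rhs = 11, matching y values: none (0 points).
  x = 3: rhs = 0, matching y values: 0 (1 points).
  x = 4: rhs = 7, matching y values: none (0 points).
  x = 5: rhs = 15, matching y values: none (0 points).
  x = 6: rhs = 7, matching y values: none (0 points).
  x = 7: rhs = 12, matching y values: 9, 14 (2 points).
  x = 8: rhs = 13, matching y values: 6, 17 (2 points).
  x = 9: rhs = 16, matching y values: 4, 19 (2 points).
  x = 10: rhs = 4, matching y values: 2, 21 (2 points).
  x = 11: rhs = 6, matching y values: 11, 12 (2 points).
  x = 12: rhs = 5, matching y values: none (0 points).
  x = 13: rhs = 7, matching y values: none (0 points).
  x = 14: rhs = 18, matching y values: 8, 15 (2 points).
  x = 15: rhs = 21, matching y values: none (0 points).
  x = 16: rhs = 22, matching y values: none (0 points).
  x = 17: rhs = 4, matching y values: 2, 21 (2 points).
  x = 18: rhs = 19, matching y values: none (0 points).
  x = 19: rhs = 4, matching y values: 2, 21 (2 points).
  x = 20: rhs = 11, matching y values: none (0 points).
  x = 21: rhs = 0, matching y values: 0 (1 points).
  x = 22: rhs = 0, matching y values: 0 (1 points).
Total affine count: 19.
Full point count |E(F_23)| = 19 + 1 = 20.
Hasse bound: |20 − (23+1)| = |-4| = 4 ≤ 2√23 ≈ 9.5917 ✓.


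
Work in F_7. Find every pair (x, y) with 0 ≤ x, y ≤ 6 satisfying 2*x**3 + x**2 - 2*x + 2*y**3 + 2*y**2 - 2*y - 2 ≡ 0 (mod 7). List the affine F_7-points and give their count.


Affine F_7-points: {(0, 1), (0, 6), (2, 0), (4, 2), (5, 3), (5, 5)}; count = 6.

For each of the 49 pairs (x, y) ∈ F_7², evaluate f(x, y) mod 7. Record the zeros.
  x = 0: [0↦5, 1↦0, 2↦4, 3↦1, 4↦3, 5↦1, 6↦0]  zeros at y ∈ {1, 6}
  x = 1: [0↦6, 1↦1, 2↦5, 3↦2, 4↦4, 5↦2, 6↦1]  zeros at y ∈ ∅
  x = 2: [0↦0, 1↦2, 2↦6, 3↦3, 4↦5, 5↦3, 6↦2]  zeros at y ∈ {0}
  x = 3: [0↦6, 1↦1, 2↦5, 3↦2, 4↦4, 5↦2, 6↦1]  zeros at y ∈ ∅
  x = 4: [0↦1, 1↦3, 2↦0, 3↦4, 4↦6, 5↦4, 6↦3]  zeros at y ∈ {2}
  x = 5: [0↦4, 1↦6, 2↦3, 3↦0, 4↦2, 5↦0, 6↦6]  zeros at y ∈ {3, 5}
  x = 6: [0↦6, 1↦1, 2↦5, 3↦2, 4↦4, 5↦2, 6↦1]  zeros at y ∈ ∅
Collecting zeros: affine points = {(0, 1), (0, 6), (2, 0), (4, 2), (5, 3), (5, 5)}.
Total count |C(F_7)_aff| = 6.


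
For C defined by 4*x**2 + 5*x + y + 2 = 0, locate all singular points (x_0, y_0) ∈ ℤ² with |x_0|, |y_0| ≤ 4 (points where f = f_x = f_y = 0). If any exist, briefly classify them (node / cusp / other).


No singular points in the scanned grid; C is smooth there.

Compute partial derivatives:
  f_x = 8*x + 5.
  f_y = 1.
f_y = 1 is a nonzero constant, so f_y never vanishes: no point (x, y) can satisfy f = f_x = f_y = 0. In particular no (x, y) ∈ {−4, ..., 4}² is singular; the curve is smooth.


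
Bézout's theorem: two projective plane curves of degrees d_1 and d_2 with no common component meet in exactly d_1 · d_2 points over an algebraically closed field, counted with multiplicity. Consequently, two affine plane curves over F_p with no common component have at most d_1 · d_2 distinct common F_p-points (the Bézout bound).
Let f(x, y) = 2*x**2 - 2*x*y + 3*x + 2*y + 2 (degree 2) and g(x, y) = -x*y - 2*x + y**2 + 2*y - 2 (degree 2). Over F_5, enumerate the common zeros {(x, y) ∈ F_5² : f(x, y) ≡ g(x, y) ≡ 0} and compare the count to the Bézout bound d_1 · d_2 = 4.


Common zeros: ∅; count = 0; Bézout bound = 4.

deg(f) = 2, deg(g) = 2, so Bézout bound = 4.
Scan x ∈ F_5. For each x, list the y ∈ F_5 with f(x, y) ≡ 0 and those with g(x, y) ≡ 0 (mod 5); the common zeros in that column are the intersection.
  x = 0: f ≡ 0 at y ∈ {4}; g ≡ 0 at y ∈ ∅; common: ∅.
  x = 1: f ≡ 0 at y ∈ ∅; g ≡ 0 at y ∈ ∅; common: ∅.
  x = 2: f ≡ 0 at y ∈ {3}; g ≡ 0 at y ∈ {1, 4}; common: ∅.
  x = 3: f ≡ 0 at y ∈ {1}; g ≡ 0 at y ∈ ∅; common: ∅.
  x = 4: f ≡ 0 at y ∈ {1}; g ≡ 0 at y ∈ {0, 2}; common: ∅.
Collecting: common zeros = ∅, so the count is 0.
Comparison with the Bézout bound: 0 ≤ 4 = deg(f)·deg(g), as expected for curves with no common component (the affine F_5-count falls short of the bound because intersections may lie at infinity, over extension fields, or carry multiplicity).


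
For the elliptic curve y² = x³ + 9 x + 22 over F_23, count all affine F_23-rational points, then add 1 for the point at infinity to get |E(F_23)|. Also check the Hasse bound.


Affine points = {(1, 3), (1, 20), (2, 5), (2, 18), (5, 10), (5, 13), (6, 4), (6, 19), (8, 10), (8, 13), (9, 2), (9, 21), (10, 10), (10, 13), (11, 7), (11, 16), (12, 8), (12, 15), (13, 6), (13, 17), (15, 6), (15, 17), (18, 6), (18, 17), (22, 9), (22, 14)}; affine count = 26; |E(F_23)| = 27.

Discriminant check: Δ ∝ 4a³ + 27b² = 4·9³ + 27·22² = 4·729 + 27·484 ≡ 22 (mod 23). Nonzero ⇒ E is nonsingular.
For each x ∈ F_23, compute rhs = x³ + 9·x + 22 mod 23, then count y ∈ F_23 with y² ≡ rhs.
  x = 0: rhs = 22, matching y values: none (0 points).
  x = 1: rhs = 9, matching y values: 3, 20 (2 points).
  x = 2: rhs = 2, matching y values: 5, 18 (2 points).
  x = 3: rhs = 7, matching y values: none (0 points).
  x = 4: rhs = 7, matching y values: none (0 points).
  x = 5: rhs = 8, matching y values: 10, 13 (2 points).
  x = 6: rhs = 16, matching y values: 4, 19 (2 points).
  x = 7: rhs = 14, matching y values: none (0 points).
  x = 8: rhs = 8, matching y values: 10, 13 (2 points).
  x = 9: rhs = 4, matching y values: 2, 21 (2 points).
  x = 10: rhs = 8, matching y values: 10, 13 (2 points).
  x = 11: rhs = 3, matching y values: 7, 16 (2 points).
  x = 12: rhs = 18, matching y values: 8, 15 (2 points).
  x = 13: rhs = 13, matching y values: 6, 17 (2 points).
  x = 14: rhs = 17, matching y values: none (0 points).
  x = 15: rhs = 13, matching y values: 6, 17 (2 points).
  x = 16: rhs = 7, matching y values: none (0 points).
  x = 17: rhs = 5, matching y values: none (0 points).
  x = 18: rhs = 13, matching y values: 6, 17 (2 points).
  x = 19: rhs = 14, matching y values: none (0 points).
  x = 20: rhs = 14, matching y values: none (0 points).
  x = 21: rhs = 19, matching y values: none (0 points).
  x = 22: rhs = 12, matching y values: 9, 14 (2 points).
Total affine count: 26.
Full point count |E(F_23)| = 26 + 1 = 27.
Hasse bound: |27 − (23+1)| = |3| = 3 ≤ 2√23 ≈ 9.5917 ✓.


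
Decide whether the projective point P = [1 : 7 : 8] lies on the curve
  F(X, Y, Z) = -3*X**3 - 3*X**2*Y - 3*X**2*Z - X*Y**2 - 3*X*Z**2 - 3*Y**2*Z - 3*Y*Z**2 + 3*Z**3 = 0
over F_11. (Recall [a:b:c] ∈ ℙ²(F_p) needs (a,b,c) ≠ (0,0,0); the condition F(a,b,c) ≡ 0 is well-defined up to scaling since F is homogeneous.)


F(1,7,8) ≡ 3 (mod 11); P is NOT on the curve.

Evaluate F(1, 7, 8) term-by-term (mod 11).
  -3*X**3 ↦ -3·1·1·1 = -3
  -3*X**2*Y ↦ -3·1·7·1 = -21
  -3*X**2*Z ↦ -3·1·1·8 = -24
  -X*Y**2 ↦ -1·1·49·1 = -49
  -3*X*Z**2 ↦ -3·1·1·64 = -192
  -3*Y**2*Z ↦ -3·1·49·8 = -1176
  -3*Y*Z**2 ↦ -3·1·7·64 = -1344
  3*Z**3 ↦ 3·1·1·512 = 1536
Sum: F(1, 7, 8) = (-3) + (-21) + (-24) + (-49) + (-192) + (-1176) + (-1344) + (1536) = -1273.
Reducing mod 11: -1273 ≡ 3 (mod 11).
Since F(a, b, c) ≡ 3 ≠ 0 (mod 11), P does NOT lie on the curve.


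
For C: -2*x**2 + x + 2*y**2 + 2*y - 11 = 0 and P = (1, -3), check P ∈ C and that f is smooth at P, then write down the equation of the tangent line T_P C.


Tangent line at P: -3*x - 10*y - 27 = 0.

Step 1: f(1, -3) = 0, so P lies on C.
Step 2: partial derivatives
  f_x(x, y) = 1 - 4*x, f_y(x, y) = 4*y + 2.
  f_x(P) = -3, f_y(P) = -10 (gradient nonzero, so P is smooth).
Step 3: tangent line at P: -3·(x − 1) + -10·(y − -3) = 0.
Expanding: -3*x - 10*y - 27 = 0.


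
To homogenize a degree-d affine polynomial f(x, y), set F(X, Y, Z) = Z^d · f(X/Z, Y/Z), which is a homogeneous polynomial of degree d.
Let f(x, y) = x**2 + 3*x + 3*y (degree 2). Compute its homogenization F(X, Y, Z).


F(X, Y, Z) = X**2 + 3*X*Z + 3*Y*Z

deg(f) = 2.
Substitute x = X/Z, y = Y/Z into f, then multiply by Z^2.
  monomial 1·x^2·y^0 ↦ 1·X^2·Y^0·Z^0.
  monomial 3·x^1·y^0 ↦ 3·X^1·Y^0·Z^1.
  monomial 3·x^0·y^1 ↦ 3·X^0·Y^1·Z^1.
Collecting: F(X, Y, Z) = X**2 + 3*X*Z + 3*Y*Z.
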